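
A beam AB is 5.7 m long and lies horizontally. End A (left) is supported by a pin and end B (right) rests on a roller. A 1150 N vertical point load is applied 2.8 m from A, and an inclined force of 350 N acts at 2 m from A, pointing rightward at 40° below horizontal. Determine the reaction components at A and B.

A_x = -268.1 N, A_y = 731.1 N, B_y = 643.9 N

ΣM about A: B_y·5.7 − 1150·2.8 − 350·sin40°·2 = 0 → B_y = 3669.95/5.7 = 643.851 ≈ 643.9 N.
ΣF_y = 0: A_y + 643.851 − 1150 − 350·sin40° = 0 → A_y = 731.1 N.
ΣF_x = 0: A_x + 350·cos40° = 0 → A_x = -268.1 N.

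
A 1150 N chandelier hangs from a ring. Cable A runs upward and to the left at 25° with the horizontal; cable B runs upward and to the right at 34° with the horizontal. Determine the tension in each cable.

T_A = 1112 N, T_B = 1216 N

ΣF_x = 0: −T_A·cos25° + T_B·cos34° = 0 → T_B = 1.0932·T_A.
ΣF_y = 0: T_A·sin25° + T_B·sin34° = 1150.
Substitute: T_A·(0.422618 + 1.0932·0.559193) = 1150 → T_A = 1112.26 ≈ 1112 N.
Then T_B = 1.0932 × 1112.26 = 1216 N.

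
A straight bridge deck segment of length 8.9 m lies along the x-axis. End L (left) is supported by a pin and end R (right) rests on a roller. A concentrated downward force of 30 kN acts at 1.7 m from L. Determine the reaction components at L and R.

L_x = 0, L_y = 24.27 kN, R_y = 5.730 kN

Taking moments about L: R_y·8.9 − 30·1.7 = 0 → R_y = 51/8.9 = 5.73034 ≈ 5.730 kN.
ΣF_y = 0: L_y + 5.73034 − 30 = 0 → L_y = 24.27 kN.
ΣF_x = 0: no horizontal applied forces, so L_x = 0.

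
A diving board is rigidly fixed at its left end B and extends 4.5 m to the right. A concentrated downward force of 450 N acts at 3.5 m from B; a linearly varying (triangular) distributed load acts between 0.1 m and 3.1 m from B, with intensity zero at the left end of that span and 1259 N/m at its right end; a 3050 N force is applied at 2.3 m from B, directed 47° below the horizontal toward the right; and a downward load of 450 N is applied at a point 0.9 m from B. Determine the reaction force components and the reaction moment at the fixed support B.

B_x = -2080 N, B_y = 5019 N, M_B = 11080 N·m

Resultant of the triangular load: ½ × 1259 × 3 = 1888.5 N, acting at 2.1 m from B (one-third of the span from the peak).
ΣF_x = 0: B_x + 3050·cos47° = 0 → B_x = -2080 N.
ΣF_y = 0: B_y − 450 − ½·1259·3 − 3050·sin47° − 450 = 0 → B_y = 5019 N.
ΣM about B: M_B − 450·3.5 − (½·1259·3)·2.1 − 3050·sin47°·2.3 − 450·0.9 = 0 → M_B = 11080 N·m.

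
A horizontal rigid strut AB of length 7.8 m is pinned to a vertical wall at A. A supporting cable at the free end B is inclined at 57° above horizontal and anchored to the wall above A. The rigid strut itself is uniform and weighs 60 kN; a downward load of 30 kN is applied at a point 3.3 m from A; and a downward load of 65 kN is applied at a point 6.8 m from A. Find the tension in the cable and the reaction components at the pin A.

T = 118.5 kN, A_x = 64.52 kN, A_y = 55.64 kN

ΣM about A: T·sin57°·7.8 − 60·3.9 − 30·3.3 − 65·6.8 = 0 → T = 775/(7.8·0.838671) = 118.472 ≈ 118.5 kN.
ΣF_x = 0: A_x − T·cos57° = 0 → A_x = 118.472 × 0.544639 = 64.52 kN.
ΣF_y = 0: A_y + T·sin57° − 60 − 30 − 65 = 0 → A_y = 155 − 118.472 × 0.838671 = 55.64 kN.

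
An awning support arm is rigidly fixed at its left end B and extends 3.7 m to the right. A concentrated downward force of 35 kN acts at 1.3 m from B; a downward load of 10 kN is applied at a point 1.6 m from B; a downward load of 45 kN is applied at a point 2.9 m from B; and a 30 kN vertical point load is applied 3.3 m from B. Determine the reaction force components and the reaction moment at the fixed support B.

ΣF_x = 0: B_x = 0.
ΣF_y = 0: B_y − 35 − 10 − 45 − 30 = 0 → B_y = 120.0 kN.
ΣM about B: M_B − 35·1.3 − 10·1.6 − 45·2.9 − 30·3.3 = 0 → M_B = 291.0 kN·m.

B_x = 0, B_y = 120.0 kN, M_B = 291.0 kN·m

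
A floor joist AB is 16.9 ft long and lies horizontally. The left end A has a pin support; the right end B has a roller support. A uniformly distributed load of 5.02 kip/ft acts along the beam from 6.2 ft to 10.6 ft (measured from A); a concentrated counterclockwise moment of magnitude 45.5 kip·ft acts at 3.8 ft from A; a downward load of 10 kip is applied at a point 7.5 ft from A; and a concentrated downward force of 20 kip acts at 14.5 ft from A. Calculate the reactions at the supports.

A_x = 0, A_y = 22.20 kip, B_y = 29.88 kip

Resultant of the distributed load: 5.02 × 4.4 = 22.088 kip at 8.4 ft from A.
ΣM about A: B_y·16.9 − (5.02·4.4)·8.4 + 45.5 − 10·7.5 − 20·14.5 = 0 → B_y = 505.0392/16.9 = 29.884 ≈ 29.88 kip.
ΣF_y = 0: A_y + 29.884 − 5.02·4.4 − 10 − 20 = 0 → A_y = 22.20 kip.
ΣF_x = 0: no horizontal applied forces, so A_x = 0.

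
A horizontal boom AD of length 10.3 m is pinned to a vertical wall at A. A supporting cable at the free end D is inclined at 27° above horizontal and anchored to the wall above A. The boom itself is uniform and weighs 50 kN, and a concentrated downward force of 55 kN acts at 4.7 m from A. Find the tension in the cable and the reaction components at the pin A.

ΣM about A: T·sin27°·10.3 − 50·5.15 − 55·4.7 = 0 → T = 516/(10.3·0.45399) = 110.348 ≈ 110.3 kN.
ΣF_x = 0: A_x − T·cos27° = 0 → A_x = 110.348 × 0.891007 = 98.32 kN.
ΣF_y = 0: A_y + T·sin27° − 50 − 55 = 0 → A_y = 105 − 110.348 × 0.45399 = 54.90 kN.

T = 110.3 kN, A_x = 98.32 kN, A_y = 54.90 kN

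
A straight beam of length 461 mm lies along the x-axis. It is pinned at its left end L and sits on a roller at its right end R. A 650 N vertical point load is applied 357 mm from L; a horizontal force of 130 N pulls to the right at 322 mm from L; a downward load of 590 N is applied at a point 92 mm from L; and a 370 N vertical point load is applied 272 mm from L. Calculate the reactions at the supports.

L_x = -130.0 N, L_y = 770.6 N, R_y = 839.4 N

Taking moments about L: R_y·461 − 650·357 − 590·92 − 370·272 = 0 → R_y = 386970/461 = 839.414 ≈ 839.4 N.
ΣF_y = 0: L_y + 839.414 − 650 − 590 − 370 = 0 → L_y = 770.6 N.
ΣF_x = 0: L_x + 130 = 0 → L_x = -130.0 N.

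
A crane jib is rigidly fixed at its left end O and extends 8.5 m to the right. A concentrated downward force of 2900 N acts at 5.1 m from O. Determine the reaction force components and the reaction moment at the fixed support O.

O_x = 0, O_y = 2900 N, M_O = 14790 N·m

ΣF_x = 0: O_x = 0.
ΣF_y = 0: O_y − 2900 = 0 → O_y = 2900 N.
ΣM about O: M_O − 2900·5.1 = 0 → M_O = 14790 N·m.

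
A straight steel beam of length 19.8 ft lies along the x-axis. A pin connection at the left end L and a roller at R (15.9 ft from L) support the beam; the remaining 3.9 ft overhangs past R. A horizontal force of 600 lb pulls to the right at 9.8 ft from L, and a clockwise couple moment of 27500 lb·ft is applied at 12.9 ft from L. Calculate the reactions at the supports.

Moments about L: R_y·15.9 − 27500 = 0 → R_y = 27500/15.9 = 1729.56 ≈ 1730 lb.
ΣF_y = 0: L_y + 1729.56  = 0 → L_y = -1730 lb.
ΣF_x = 0: L_x + 600 = 0 → L_x = -600.0 lb.

L_x = -600.0 lb, L_y = -1730 lb, R_y = 1730 lb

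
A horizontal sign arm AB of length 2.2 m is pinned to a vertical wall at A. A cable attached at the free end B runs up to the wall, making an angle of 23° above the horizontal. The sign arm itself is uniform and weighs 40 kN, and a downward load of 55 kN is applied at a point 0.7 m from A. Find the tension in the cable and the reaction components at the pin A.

ΣM about A: T·sin23°·2.2 − 40·1.1 − 55·0.7 = 0 → T = 82.5/(2.2·0.390731) = 95.974 ≈ 95.97 kN.
ΣF_x = 0: A_x − T·cos23° = 0 → A_x = 95.974 × 0.920505 = 88.34 kN.
ΣF_y = 0: A_y + T·sin23° − 40 − 55 = 0 → A_y = 95 − 95.974 × 0.390731 = 57.50 kN.

T = 95.97 kN, A_x = 88.34 kN, A_y = 57.50 kN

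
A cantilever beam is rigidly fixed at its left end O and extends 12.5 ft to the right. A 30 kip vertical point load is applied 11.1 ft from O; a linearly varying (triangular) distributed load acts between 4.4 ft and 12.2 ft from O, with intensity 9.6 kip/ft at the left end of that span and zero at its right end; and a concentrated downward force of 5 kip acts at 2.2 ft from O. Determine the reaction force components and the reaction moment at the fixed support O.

Resultant of the triangular load: ½ × 9.6 × 7.8 = 37.44 kip, acting at 7 ft from O (one-third of the span from the peak).
ΣF_x = 0: O_x = 0.
ΣF_y = 0: O_y − 30 − ½·9.6·7.8 − 5 = 0 → O_y = 72.44 kip.
ΣM about O: M_O − 30·11.1 − (½·9.6·7.8)·7 − 5·2.2 = 0 → M_O = 606.1 kip·ft.

O_x = 0, O_y = 72.44 kip, M_O = 606.1 kip·ft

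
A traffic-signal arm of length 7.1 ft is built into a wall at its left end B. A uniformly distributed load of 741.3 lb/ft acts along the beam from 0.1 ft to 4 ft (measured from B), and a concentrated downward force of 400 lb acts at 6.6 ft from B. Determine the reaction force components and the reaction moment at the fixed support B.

B_x = 0, B_y = 3291 lb, M_B = 8567 lb·ft

Resultant of the distributed load: 741.3 × 3.9 = 2891.07 lb at 2.05 ft from B.
ΣF_x = 0: B_x = 0.
ΣF_y = 0: B_y − 741.3·3.9 − 400 = 0 → B_y = 3291 lb.
ΣM about B: M_B − (741.3·3.9)·2.05 − 400·6.6 = 0 → M_B = 8567 lb·ft.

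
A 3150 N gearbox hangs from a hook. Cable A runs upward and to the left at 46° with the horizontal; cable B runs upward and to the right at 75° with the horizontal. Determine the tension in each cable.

T_A = 951.1 N, T_B = 2553 N

ΣF_x = 0: −T_A·cos46° + T_B·cos75° = 0 → T_B = 2.68395·T_A.
ΣF_y = 0: T_A·sin46° + T_B·sin75° = 3150.
Substitute: T_A·(0.71934 + 2.68395·0.965926) = 3150 → T_A = 951.134 ≈ 951.1 N.
Then T_B = 2.68395 × 951.134 = 2553 N.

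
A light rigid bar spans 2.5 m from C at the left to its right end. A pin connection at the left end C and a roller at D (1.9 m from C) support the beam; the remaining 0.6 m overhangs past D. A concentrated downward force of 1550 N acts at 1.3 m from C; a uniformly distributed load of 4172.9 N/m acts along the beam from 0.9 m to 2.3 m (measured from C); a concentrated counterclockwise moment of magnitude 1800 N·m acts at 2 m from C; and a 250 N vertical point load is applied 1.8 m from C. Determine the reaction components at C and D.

Resultant of the distributed load: 4172.9 × 1.4 = 5842.06 N at 1.6 m from C.
Taking moments about C: D_y·1.9 − 1550·1.3 − (4172.9·1.4)·1.6 + 1800 − 250·1.8 = 0 → D_y = 10012.296/1.9 = 5269.63 ≈ 5270 N.
ΣF_y = 0: C_y + 5269.63 − 1550 − 4172.9·1.4 − 250 = 0 → C_y = 2372 N.
ΣF_x = 0: no horizontal applied forces, so C_x = 0.

C_x = 0, C_y = 2372 N, D_y = 5270 N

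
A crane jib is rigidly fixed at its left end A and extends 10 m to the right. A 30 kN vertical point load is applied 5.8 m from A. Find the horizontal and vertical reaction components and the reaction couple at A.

ΣF_x = 0: A_x = 0.
ΣF_y = 0: A_y − 30 = 0 → A_y = 30.00 kN.
ΣM about A: M_A − 30·5.8 = 0 → M_A = 174.0 kN·m.

A_x = 0, A_y = 30.00 kN, M_A = 174.0 kN·m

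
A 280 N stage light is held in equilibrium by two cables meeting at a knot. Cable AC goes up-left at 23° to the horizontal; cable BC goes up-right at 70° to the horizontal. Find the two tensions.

ΣF_x = 0: −T_AC·cos23° + T_BC·cos70° = 0 → T_BC = 2.69138·T_AC.
ΣF_y = 0: T_AC·sin23° + T_BC·sin70° = 280.
Substitute: T_AC·(0.390731 + 2.69138·0.939693) = 280 → T_AC = 95.8969 ≈ 95.90 N.
Then T_BC = 2.69138 × 95.8969 = 258.1 N.

T_AC = 95.90 N, T_BC = 258.1 N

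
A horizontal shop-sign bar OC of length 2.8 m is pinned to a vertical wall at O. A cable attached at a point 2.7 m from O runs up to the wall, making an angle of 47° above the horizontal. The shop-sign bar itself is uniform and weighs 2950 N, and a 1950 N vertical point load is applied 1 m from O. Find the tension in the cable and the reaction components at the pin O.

ΣM about O: T·sin47°·2.7 − 2950·1.4 − 1950·1 = 0 → T = 6080/(2.7·0.731354) = 3079.02 ≈ 3079 N.
ΣF_x = 0: O_x − T·cos47° = 0 → O_x = 3079.02 × 0.681998 = 2100 N.
ΣF_y = 0: O_y + T·sin47° − 2950 − 1950 = 0 → O_y = 4900 − 3079.02 × 0.731354 = 2648 N.

T = 3079 N, O_x = 2100 N, O_y = 2648 N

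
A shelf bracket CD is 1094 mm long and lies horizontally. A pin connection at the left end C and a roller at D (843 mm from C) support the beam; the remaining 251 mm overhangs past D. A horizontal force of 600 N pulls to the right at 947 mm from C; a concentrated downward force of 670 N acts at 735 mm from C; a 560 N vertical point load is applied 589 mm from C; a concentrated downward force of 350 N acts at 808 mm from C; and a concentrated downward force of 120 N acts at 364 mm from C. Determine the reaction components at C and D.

Taking moments about C: D_y·843 − 670·735 − 560·589 − 350·808 − 120·364 = 0 → D_y = 1148770/843 = 1362.72 ≈ 1363 N.
ΣF_y = 0: C_y + 1362.72 − 670 − 560 − 350 − 120 = 0 → C_y = 337.3 N.
ΣF_x = 0: C_x + 600 = 0 → C_x = -600.0 N.

C_x = -600.0 N, C_y = 337.3 N, D_y = 1363 N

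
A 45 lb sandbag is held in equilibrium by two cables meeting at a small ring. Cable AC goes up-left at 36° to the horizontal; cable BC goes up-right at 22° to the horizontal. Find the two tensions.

ΣF_x = 0: −T_AC·cos36° + T_BC·cos22° = 0 → T_BC = 0.872553·T_AC.
ΣF_y = 0: T_AC·sin36° + T_BC·sin22° = 45.
Substitute: T_AC·(0.587785 + 0.872553·0.374607) = 45 → T_AC = 49.1992 ≈ 49.20 lb.
Then T_BC = 0.872553 × 49.1992 = 42.93 lb.

T_AC = 49.20 lb, T_BC = 42.93 lb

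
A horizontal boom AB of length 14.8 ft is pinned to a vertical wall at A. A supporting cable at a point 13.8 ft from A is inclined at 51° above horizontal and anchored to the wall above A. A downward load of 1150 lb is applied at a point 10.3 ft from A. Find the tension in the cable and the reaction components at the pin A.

T = 1104 lb, A_x = 695.1 lb, A_y = 291.7 lb

ΣM about A: T·sin51°·13.8 − 1150·10.3 = 0 → T = 11845/(13.8·0.777146) = 1104.47 ≈ 1104 lb.
ΣF_x = 0: A_x − T·cos51° = 0 → A_x = 1104.47 × 0.62932 = 695.1 lb.
ΣF_y = 0: A_y + T·sin51° − 1150 = 0 → A_y = 1150 − 1104.47 × 0.777146 = 291.7 lb.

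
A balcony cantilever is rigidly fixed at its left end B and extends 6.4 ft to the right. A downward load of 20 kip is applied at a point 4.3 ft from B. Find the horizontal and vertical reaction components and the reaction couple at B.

B_x = 0, B_y = 20.00 kip, M_B = 86.00 kip·ft

ΣF_x = 0: B_x = 0.
ΣF_y = 0: B_y − 20 = 0 → B_y = 20.00 kip.
ΣM about B: M_B − 20·4.3 = 0 → M_B = 86.00 kip·ft.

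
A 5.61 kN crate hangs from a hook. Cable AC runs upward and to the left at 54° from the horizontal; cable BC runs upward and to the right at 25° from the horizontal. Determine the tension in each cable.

T_AC = 5.180 kN, T_BC = 3.359 kN

ΣF_x = 0: −T_AC·cos54° + T_BC·cos25° = 0 → T_BC = 0.648549·T_AC.
ΣF_y = 0: T_AC·sin54° + T_BC·sin25° = 5.61.
Substitute: T_AC·(0.809017 + 0.648549·0.422618) = 5.61 → T_AC = 5.17955 ≈ 5.180 kN.
Then T_BC = 0.648549 × 5.17955 = 3.359 kN.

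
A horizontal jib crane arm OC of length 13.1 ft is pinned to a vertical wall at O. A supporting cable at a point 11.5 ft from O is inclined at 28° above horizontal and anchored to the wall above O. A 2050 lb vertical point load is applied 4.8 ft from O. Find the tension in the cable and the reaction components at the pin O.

ΣM about O: T·sin28°·11.5 − 2050·4.8 = 0 → T = 9840/(11.5·0.469472) = 1822.58 ≈ 1823 lb.
ΣF_x = 0: O_x − T·cos28° = 0 → O_x = 1822.58 × 0.882948 = 1609 lb.
ΣF_y = 0: O_y + T·sin28° − 2050 = 0 → O_y = 2050 − 1822.58 × 0.469472 = 1194 lb.

T = 1823 lb, O_x = 1609 lb, O_y = 1194 lb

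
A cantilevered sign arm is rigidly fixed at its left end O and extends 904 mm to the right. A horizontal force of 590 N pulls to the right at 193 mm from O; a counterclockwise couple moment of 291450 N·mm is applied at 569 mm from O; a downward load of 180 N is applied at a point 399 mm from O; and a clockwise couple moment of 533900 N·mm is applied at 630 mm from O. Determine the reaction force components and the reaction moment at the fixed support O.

O_x = -590.0 N, O_y = 180.0 N, M_O = 314300 N·mm

ΣF_x = 0: O_x + 590 = 0 → O_x = -590.0 N.
ΣF_y = 0: O_y − 180 = 0 → O_y = 180.0 N.
ΣM about O: M_O + 291450 − 180·399 − 533900 = 0 → M_O = 314300 N·mm.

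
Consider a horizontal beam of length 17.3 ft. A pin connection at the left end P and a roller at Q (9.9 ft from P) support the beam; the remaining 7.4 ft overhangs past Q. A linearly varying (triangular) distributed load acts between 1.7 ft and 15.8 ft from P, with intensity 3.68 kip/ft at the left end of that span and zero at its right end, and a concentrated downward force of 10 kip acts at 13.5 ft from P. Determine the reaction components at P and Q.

P_x = 0, P_y = 5.536 kip, Q_y = 30.41 kip

Resultant of the triangular load: ½ × 3.68 × 14.1 = 25.944 kip, acting at 6.4 ft from P (one-third of the span from the peak).
Moments about P: Q_y·9.9 − (½·3.68·14.1)·6.4 − 10·13.5 = 0 → Q_y = 301.0416/9.9 = 30.4082 ≈ 30.41 kip.
ΣF_y = 0: P_y + 30.4082 − ½·3.68·14.1 − 10 = 0 → P_y = 5.536 kip.
ΣF_x = 0: no horizontal applied forces, so P_x = 0.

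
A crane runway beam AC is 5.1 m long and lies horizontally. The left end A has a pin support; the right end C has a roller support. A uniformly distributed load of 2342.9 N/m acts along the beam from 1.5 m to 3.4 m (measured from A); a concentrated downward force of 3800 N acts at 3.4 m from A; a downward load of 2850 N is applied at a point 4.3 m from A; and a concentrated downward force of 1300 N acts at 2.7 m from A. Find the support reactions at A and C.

Resultant of the distributed load: 2342.9 × 1.9 = 4451.51 N at 2.45 m from A.
ΣM about A: C_y·5.1 − (2342.9·1.9)·2.45 − 3800·3.4 − 2850·4.3 − 1300·2.7 = 0 → C_y = 39591.1995/5.1 = 7762.98 ≈ 7763 N.
ΣF_y = 0: A_y + 7762.98 − 2342.9·1.9 − 3800 − 2850 − 1300 = 0 → A_y = 4639 N.
ΣF_x = 0: no horizontal applied forces, so A_x = 0.

A_x = 0, A_y = 4639 N, C_y = 7763 N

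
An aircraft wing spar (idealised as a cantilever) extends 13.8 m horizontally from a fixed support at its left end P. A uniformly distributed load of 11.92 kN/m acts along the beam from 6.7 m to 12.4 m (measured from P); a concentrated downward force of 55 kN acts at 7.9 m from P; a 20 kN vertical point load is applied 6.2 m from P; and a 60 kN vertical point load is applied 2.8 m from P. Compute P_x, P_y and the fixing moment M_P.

Resultant of the distributed load: 11.92 × 5.7 = 67.944 kN at 9.55 m from P.
ΣF_x = 0: P_x = 0.
ΣF_y = 0: P_y − 11.92·5.7 − 55 − 20 − 60 = 0 → P_y = 202.9 kN.
ΣM about P: M_P − (11.92·5.7)·9.55 − 55·7.9 − 20·6.2 − 60·2.8 = 0 → M_P = 1375 kN·m.

P_x = 0, P_y = 202.9 kN, M_P = 1375 kN·m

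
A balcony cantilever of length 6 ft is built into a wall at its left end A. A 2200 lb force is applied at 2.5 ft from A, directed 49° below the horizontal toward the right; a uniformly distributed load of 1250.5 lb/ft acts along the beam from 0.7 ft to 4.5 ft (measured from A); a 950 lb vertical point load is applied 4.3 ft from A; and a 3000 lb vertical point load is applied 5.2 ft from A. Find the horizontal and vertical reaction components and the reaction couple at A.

Resultant of the distributed load: 1250.5 × 3.8 = 4751.9 lb at 2.6 ft from A.
ΣF_x = 0: A_x + 2200·cos49° = 0 → A_x = -1443 lb.
ΣF_y = 0: A_y − 2200·sin49° − 1250.5·3.8 − 950 − 3000 = 0 → A_y = 10360 lb.
ΣM about A: M_A − 2200·sin49°·2.5 − (1250.5·3.8)·2.6 − 950·4.3 − 3000·5.2 = 0 → M_A = 36190 lb·ft.

A_x = -1443 lb, A_y = 10360 lb, M_A = 36190 lb·ft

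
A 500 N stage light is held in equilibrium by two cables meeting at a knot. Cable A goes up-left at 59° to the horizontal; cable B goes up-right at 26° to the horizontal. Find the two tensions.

ΣF_x = 0: −T_A·cos59° + T_B·cos26° = 0 → T_B = 0.573032·T_A.
ΣF_y = 0: T_A·sin59° + T_B·sin26° = 500.
Substitute: T_A·(0.857167 + 0.573032·0.438371) = 500 → T_A = 451.114 ≈ 451.1 N.
Then T_B = 0.573032 × 451.114 = 258.5 N.

T_A = 451.1 N, T_B = 258.5 N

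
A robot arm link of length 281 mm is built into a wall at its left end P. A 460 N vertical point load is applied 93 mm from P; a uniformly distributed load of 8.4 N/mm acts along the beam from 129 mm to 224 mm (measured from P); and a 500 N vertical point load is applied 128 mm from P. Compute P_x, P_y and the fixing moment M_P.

Resultant of the distributed load: 8.4 × 95 = 798 N at 176.5 mm from P.
ΣF_x = 0: P_x = 0.
ΣF_y = 0: P_y − 460 − 8.4·95 − 500 = 0 → P_y = 1758 N.
ΣM about P: M_P − 460·93 − (8.4·95)·176.5 − 500·128 = 0 → M_P = 247600 N·mm.

P_x = 0, P_y = 1758 N, M_P = 247600 N·mm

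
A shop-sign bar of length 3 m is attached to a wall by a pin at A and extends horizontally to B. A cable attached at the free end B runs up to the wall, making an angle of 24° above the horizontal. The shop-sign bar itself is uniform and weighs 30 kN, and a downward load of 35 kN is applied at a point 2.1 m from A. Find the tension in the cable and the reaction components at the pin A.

T = 97.11 kN, A_x = 88.72 kN, A_y = 25.50 kN

ΣM about A: T·sin24°·3 − 30·1.5 − 35·2.1 = 0 → T = 118.5/(3·0.406737) = 97.1144 ≈ 97.11 kN.
ΣF_x = 0: A_x − T·cos24° = 0 → A_x = 97.1144 × 0.913545 = 88.72 kN.
ΣF_y = 0: A_y + T·sin24° − 30 − 35 = 0 → A_y = 65 − 97.1144 × 0.406737 = 25.50 kN.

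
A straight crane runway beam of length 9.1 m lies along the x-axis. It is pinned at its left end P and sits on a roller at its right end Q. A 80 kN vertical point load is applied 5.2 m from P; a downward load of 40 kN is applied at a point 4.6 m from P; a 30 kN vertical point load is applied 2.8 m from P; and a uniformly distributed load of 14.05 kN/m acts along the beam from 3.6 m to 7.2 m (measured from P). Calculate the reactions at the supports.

Resultant of the distributed load: 14.05 × 3.6 = 50.58 kN at 5.4 m from P.
Moments about P: Q_y·9.1 − 80·5.2 − 40·4.6 − 30·2.8 − (14.05·3.6)·5.4 = 0 → Q_y = 957.132/9.1 = 105.179 ≈ 105.2 kN.
ΣF_y = 0: P_y + 105.179 − 80 − 40 − 30 − 14.05·3.6 = 0 → P_y = 95.40 kN.
ΣF_x = 0: no horizontal applied forces, so P_x = 0.

P_x = 0, P_y = 95.40 kN, Q_y = 105.2 kN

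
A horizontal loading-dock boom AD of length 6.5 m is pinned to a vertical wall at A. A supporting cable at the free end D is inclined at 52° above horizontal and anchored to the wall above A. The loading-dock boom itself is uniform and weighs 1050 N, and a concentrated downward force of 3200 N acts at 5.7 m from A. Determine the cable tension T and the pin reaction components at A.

ΣM about A: T·sin52°·6.5 − 1050·3.25 − 3200·5.7 = 0 → T = 21652.5/(6.5·0.788011) = 4227.29 ≈ 4227 N.
ΣF_x = 0: A_x − T·cos52° = 0 → A_x = 4227.29 × 0.615661 = 2603 N.
ΣF_y = 0: A_y + T·sin52° − 1050 − 3200 = 0 → A_y = 4250 − 4227.29 × 0.788011 = 918.8 N.

T = 4227 N, A_x = 2603 N, A_y = 918.8 N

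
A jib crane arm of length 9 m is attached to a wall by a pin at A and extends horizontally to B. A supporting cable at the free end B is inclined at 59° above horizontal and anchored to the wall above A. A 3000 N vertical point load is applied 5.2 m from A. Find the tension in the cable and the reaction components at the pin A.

ΣM about A: T·sin59°·9 − 3000·5.2 = 0 → T = 15600/(9·0.857167) = 2022.17 ≈ 2022 N.
ΣF_x = 0: A_x − T·cos59° = 0 → A_x = 2022.17 × 0.515038 = 1041 N.
ΣF_y = 0: A_y + T·sin59° − 3000 = 0 → A_y = 3000 − 2022.17 × 0.857167 = 1267 N.

T = 2022 N, A_x = 1041 N, A_y = 1267 N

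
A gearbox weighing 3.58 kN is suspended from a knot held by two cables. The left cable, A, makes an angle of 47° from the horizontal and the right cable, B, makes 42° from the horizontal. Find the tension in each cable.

T_A = 2.661 kN, T_B = 2.442 kN

ΣF_x = 0: −T_A·cos47° + T_B·cos42° = 0 → T_B = 0.917719·T_A.
ΣF_y = 0: T_A·sin47° + T_B·sin42° = 3.58.
Substitute: T_A·(0.731354 + 0.917719·0.669131) = 3.58 → T_A = 2.66086 ≈ 2.661 kN.
Then T_B = 0.917719 × 2.66086 = 2.442 kN.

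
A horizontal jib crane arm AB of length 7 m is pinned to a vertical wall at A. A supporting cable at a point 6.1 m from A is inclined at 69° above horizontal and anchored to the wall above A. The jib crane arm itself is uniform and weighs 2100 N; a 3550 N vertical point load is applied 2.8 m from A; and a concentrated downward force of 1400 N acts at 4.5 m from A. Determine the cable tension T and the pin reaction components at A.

T = 4142 N, A_x = 1484 N, A_y = 3183 N

ΣM about A: T·sin69°·6.1 − 2100·3.5 − 3550·2.8 − 1400·4.5 = 0 → T = 23590/(6.1·0.93358) = 4142.35 ≈ 4142 N.
ΣF_x = 0: A_x − T·cos69° = 0 → A_x = 4142.35 × 0.358368 = 1484 N.
ΣF_y = 0: A_y + T·sin69° − 2100 − 3550 − 1400 = 0 → A_y = 7050 − 4142.35 × 0.93358 = 3183 N.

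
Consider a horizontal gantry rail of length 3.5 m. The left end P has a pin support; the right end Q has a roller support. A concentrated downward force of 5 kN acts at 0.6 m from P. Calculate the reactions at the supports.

Taking moments about P: Q_y·3.5 − 5·0.6 = 0 → Q_y = 3/3.5 = 0.857143 ≈ 0.8571 kN.
ΣF_y = 0: P_y + 0.857143 − 5 = 0 → P_y = 4.143 kN.
ΣF_x = 0: no horizontal applied forces, so P_x = 0.

P_x = 0, P_y = 4.143 kN, Q_y = 0.8571 kN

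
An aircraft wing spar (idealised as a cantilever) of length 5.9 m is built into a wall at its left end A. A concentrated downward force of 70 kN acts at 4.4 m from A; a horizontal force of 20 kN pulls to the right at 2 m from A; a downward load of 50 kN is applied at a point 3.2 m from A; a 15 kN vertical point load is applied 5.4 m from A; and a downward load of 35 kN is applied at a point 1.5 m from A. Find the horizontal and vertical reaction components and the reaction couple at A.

ΣF_x = 0: A_x + 20 = 0 → A_x = -20.00 kN.
ΣF_y = 0: A_y − 70 − 50 − 15 − 35 = 0 → A_y = 170.0 kN.
ΣM about A: M_A − 70·4.4 − 50·3.2 − 15·5.4 − 35·1.5 = 0 → M_A = 601.5 kN·m.

A_x = -20.00 kN, A_y = 170.0 kN, M_A = 601.5 kN·m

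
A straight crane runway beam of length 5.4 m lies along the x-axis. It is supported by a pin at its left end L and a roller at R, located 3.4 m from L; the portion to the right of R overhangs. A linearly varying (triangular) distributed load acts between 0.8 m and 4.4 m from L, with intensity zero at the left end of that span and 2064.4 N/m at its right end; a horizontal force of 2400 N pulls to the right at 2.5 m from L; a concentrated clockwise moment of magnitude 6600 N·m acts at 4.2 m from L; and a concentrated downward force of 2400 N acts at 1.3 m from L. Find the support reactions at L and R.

Resultant of the triangular load: ½ × 2064.4 × 3.6 = 3715.92 N, acting at 3.2 m from L (one-third of the span from the peak).
Moments about L: R_y·3.4 − (½·2064.4·3.6)·3.2 − 6600 − 2400·1.3 = 0 → R_y = 21610.944/3.4 = 6356.16 ≈ 6356 N.
ΣF_y = 0: L_y + 6356.16 − ½·2064.4·3.6 − 2400 = 0 → L_y = -240.2 N.
ΣF_x = 0: L_x + 2400 = 0 → L_x = -2400 N.

L_x = -2400 N, L_y = -240.2 N, R_y = 6356 N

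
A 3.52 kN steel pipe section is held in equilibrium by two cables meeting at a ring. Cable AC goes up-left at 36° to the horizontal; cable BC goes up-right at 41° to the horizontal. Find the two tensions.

T_AC = 2.726 kN, T_BC = 2.923 kN

ΣF_x = 0: −T_AC·cos36° + T_BC·cos41° = 0 → T_BC = 1.07196·T_AC.
ΣF_y = 0: T_AC·sin36° + T_BC·sin41° = 3.52.
Substitute: T_AC·(0.587785 + 1.07196·0.656059) = 3.52 → T_AC = 2.72645 ≈ 2.726 kN.
Then T_BC = 1.07196 × 2.72645 = 2.923 kN.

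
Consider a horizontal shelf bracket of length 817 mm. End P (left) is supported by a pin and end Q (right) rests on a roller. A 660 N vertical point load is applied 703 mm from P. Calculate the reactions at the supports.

P_x = 0, P_y = 92.09 N, Q_y = 567.9 N

ΣM about P: Q_y·817 − 660·703 = 0 → Q_y = 463980/817 = 567.907 ≈ 567.9 N.
ΣF_y = 0: P_y + 567.907 − 660 = 0 → P_y = 92.09 N.
ΣF_x = 0: no horizontal applied forces, so P_x = 0.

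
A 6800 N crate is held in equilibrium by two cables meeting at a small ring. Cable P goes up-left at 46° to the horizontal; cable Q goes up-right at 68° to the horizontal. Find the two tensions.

T_P = 2788 N, T_Q = 5171 N

ΣF_x = 0: −T_P·cos46° + T_Q·cos68° = 0 → T_Q = 1.85437·T_P.
ΣF_y = 0: T_P·sin46° + T_Q·sin68° = 6800.
Substitute: T_P·(0.71934 + 1.85437·0.927184) = 6800 → T_P = 2788.39 ≈ 2788 N.
Then T_Q = 1.85437 × 2788.39 = 5171 N.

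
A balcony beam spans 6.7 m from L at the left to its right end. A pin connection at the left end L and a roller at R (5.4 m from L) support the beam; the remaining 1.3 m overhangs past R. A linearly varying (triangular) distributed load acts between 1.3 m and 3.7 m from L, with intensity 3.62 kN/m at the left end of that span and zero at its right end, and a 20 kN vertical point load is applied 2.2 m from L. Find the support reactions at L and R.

L_x = 0, L_y = 14.51 kN, R_y = 9.837 kN

Resultant of the triangular load: ½ × 3.62 × 2.4 = 4.344 kN, acting at 2.1 m from L (one-third of the span from the peak).
Taking moments about L: R_y·5.4 − (½·3.62·2.4)·2.1 − 20·2.2 = 0 → R_y = 53.1224/5.4 = 9.83748 ≈ 9.837 kN.
ΣF_y = 0: L_y + 9.83748 − ½·3.62·2.4 − 20 = 0 → L_y = 14.51 kN.
ΣF_x = 0: no horizontal applied forces, so L_x = 0.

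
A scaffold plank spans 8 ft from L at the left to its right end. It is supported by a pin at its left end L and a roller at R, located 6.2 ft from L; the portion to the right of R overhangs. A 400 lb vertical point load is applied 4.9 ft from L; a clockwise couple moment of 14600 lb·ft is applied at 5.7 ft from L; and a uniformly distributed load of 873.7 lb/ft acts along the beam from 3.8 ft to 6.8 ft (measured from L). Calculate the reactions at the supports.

L_x = 0, L_y = -1890 lb, R_y = 4912 lb

Resultant of the distributed load: 873.7 × 3 = 2621.1 lb at 5.3 ft from L.
ΣM about L: R_y·6.2 − 400·4.9 − 14600 − (873.7·3)·5.3 = 0 → R_y = 30451.83/6.2 = 4911.59 ≈ 4912 lb.
ΣF_y = 0: L_y + 4911.59 − 400 − 873.7·3 = 0 → L_y = -1890 lb.
ΣF_x = 0: no horizontal applied forces, so L_x = 0.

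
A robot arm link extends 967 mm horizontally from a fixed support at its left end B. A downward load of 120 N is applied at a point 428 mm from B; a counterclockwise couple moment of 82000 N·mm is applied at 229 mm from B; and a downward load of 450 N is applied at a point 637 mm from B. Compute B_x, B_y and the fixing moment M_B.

B_x = 0, B_y = 570.0 N, M_B = 256000 N·mm

ΣF_x = 0: B_x = 0.
ΣF_y = 0: B_y − 120 − 450 = 0 → B_y = 570.0 N.
ΣM about B: M_B − 120·428 + 82000 − 450·637 = 0 → M_B = 256000 N·mm.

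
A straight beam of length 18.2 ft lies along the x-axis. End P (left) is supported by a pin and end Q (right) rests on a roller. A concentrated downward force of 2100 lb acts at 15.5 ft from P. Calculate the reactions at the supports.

P_x = 0, P_y = 311.5 lb, Q_y = 1788 lb

Taking moments about P: Q_y·18.2 − 2100·15.5 = 0 → Q_y = 32550/18.2 = 1788.46 ≈ 1788 lb.
ΣF_y = 0: P_y + 1788.46 − 2100 = 0 → P_y = 311.5 lb.
ΣF_x = 0: no horizontal applied forces, so P_x = 0.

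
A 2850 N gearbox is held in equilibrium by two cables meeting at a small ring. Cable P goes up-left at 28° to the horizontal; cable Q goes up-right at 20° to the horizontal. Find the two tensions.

T_P = 3604 N, T_Q = 3386 N

ΣF_x = 0: −T_P·cos28° + T_Q·cos20° = 0 → T_Q = 0.939613·T_P.
ΣF_y = 0: T_P·sin28° + T_Q·sin20° = 2850.
Substitute: T_P·(0.469472 + 0.939613·0.34202) = 2850 → T_P = 3603.77 ≈ 3604 N.
Then T_Q = 0.939613 × 3603.77 = 3386 N.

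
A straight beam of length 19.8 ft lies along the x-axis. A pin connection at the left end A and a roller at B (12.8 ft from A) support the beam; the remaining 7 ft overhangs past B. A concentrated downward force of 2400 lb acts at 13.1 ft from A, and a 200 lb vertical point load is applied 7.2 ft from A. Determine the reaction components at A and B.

Moments about A: B_y·12.8 − 2400·13.1 − 200·7.2 = 0 → B_y = 32880/12.8 = 2568.75 ≈ 2569 lb.
ΣF_y = 0: A_y + 2568.75 − 2400 − 200 = 0 → A_y = 31.25 lb.
ΣF_x = 0: no horizontal applied forces, so A_x = 0.

A_x = 0, A_y = 31.25 lb, B_y = 2569 lb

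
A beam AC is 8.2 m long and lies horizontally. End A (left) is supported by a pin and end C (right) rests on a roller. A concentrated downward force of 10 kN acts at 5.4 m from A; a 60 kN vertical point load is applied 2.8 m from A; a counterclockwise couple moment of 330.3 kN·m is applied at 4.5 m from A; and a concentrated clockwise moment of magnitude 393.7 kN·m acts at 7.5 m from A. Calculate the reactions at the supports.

Moments about A: C_y·8.2 − 10·5.4 − 60·2.8 + 330.3 − 393.7 = 0 → C_y = 285.4/8.2 = 34.8049 ≈ 34.80 kN.
ΣF_y = 0: A_y + 34.8049 − 10 − 60 = 0 → A_y = 35.20 kN.
ΣF_x = 0: no horizontal applied forces, so A_x = 0.

A_x = 0, A_y = 35.20 kN, C_y = 34.80 kN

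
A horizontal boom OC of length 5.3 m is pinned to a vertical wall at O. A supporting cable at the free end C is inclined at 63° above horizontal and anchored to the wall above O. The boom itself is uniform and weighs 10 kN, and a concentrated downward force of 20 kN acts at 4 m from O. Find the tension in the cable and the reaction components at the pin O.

T = 22.55 kN, O_x = 10.24 kN, O_y = 9.906 kN

ΣM about O: T·sin63°·5.3 − 10·2.65 − 20·4 = 0 → T = 106.5/(5.3·0.891007) = 22.5524 ≈ 22.55 kN.
ΣF_x = 0: O_x − T·cos63° = 0 → O_x = 22.5524 × 0.45399 = 10.24 kN.
ΣF_y = 0: O_y + T·sin63° − 10 − 20 = 0 → O_y = 30 − 22.5524 × 0.891007 = 9.906 kN.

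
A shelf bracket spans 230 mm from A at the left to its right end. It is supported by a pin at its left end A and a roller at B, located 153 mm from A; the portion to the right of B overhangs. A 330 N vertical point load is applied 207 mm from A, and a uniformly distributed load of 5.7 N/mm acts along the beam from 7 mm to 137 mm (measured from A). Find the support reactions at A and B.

Resultant of the distributed load: 5.7 × 130 = 741 N at 72 mm from A.
Moments about A: B_y·153 − 330·207 − (5.7·130)·72 = 0 → B_y = 121662/153 = 795.176 ≈ 795.2 N.
ΣF_y = 0: A_y + 795.176 − 330 − 5.7·130 = 0 → A_y = 275.8 N.
ΣF_x = 0: no horizontal applied forces, so A_x = 0.

A_x = 0, A_y = 275.8 N, B_y = 795.2 N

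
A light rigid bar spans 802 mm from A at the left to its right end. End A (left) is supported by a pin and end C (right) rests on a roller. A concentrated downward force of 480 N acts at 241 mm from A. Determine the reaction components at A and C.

A_x = 0, A_y = 335.8 N, C_y = 144.2 N

Moments about A: C_y·802 − 480·241 = 0 → C_y = 115680/802 = 144.239 ≈ 144.2 N.
ΣF_y = 0: A_y + 144.239 − 480 = 0 → A_y = 335.8 N.
ΣF_x = 0: no horizontal applied forces, so A_x = 0.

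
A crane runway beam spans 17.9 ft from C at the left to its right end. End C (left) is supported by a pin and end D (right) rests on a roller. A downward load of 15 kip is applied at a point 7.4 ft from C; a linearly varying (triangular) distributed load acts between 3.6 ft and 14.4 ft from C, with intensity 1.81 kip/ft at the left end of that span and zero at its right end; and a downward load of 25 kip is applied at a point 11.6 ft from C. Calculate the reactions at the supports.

C_x = 0, C_y = 23.44 kip, D_y = 26.33 kip

Resultant of the triangular load: ½ × 1.81 × 10.8 = 9.774 kip, acting at 7.2 ft from C (one-third of the span from the peak).
Taking moments about C: D_y·17.9 − 15·7.4 − (½·1.81·10.8)·7.2 − 25·11.6 = 0 → D_y = 471.3728/17.9 = 26.3337 ≈ 26.33 kip.
ΣF_y = 0: C_y + 26.3337 − 15 − ½·1.81·10.8 − 25 = 0 → C_y = 23.44 kip.
ΣF_x = 0: no horizontal applied forces, so C_x = 0.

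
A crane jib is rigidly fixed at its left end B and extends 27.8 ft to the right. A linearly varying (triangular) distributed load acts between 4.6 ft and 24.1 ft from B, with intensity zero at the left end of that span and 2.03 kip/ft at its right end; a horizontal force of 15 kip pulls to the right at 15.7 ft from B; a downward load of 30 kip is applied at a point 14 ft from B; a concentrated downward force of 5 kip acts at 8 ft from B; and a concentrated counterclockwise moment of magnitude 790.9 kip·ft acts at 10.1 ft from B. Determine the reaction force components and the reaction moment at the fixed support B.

B_x = -15.00 kip, B_y = 54.79 kip, M_B = 17.45 kip·ft

Resultant of the triangular load: ½ × 2.03 × 19.5 = 19.7925 kip, acting at 17.6 ft from B (one-third of the span from the peak).
ΣF_x = 0: B_x + 15 = 0 → B_x = -15.00 kip.
ΣF_y = 0: B_y − ½·2.03·19.5 − 30 − 5 = 0 → B_y = 54.79 kip.
ΣM about B: M_B − (½·2.03·19.5)·17.6 − 30·14 − 5·8 + 790.9 = 0 → M_B = 17.45 kip·ft.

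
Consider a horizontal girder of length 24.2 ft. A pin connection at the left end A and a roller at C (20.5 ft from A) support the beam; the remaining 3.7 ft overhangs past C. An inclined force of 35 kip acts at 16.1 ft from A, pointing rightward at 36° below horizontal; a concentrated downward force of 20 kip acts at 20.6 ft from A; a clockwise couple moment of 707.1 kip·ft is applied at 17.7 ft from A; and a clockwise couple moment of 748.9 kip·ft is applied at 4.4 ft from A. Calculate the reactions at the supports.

ΣM about A: C_y·20.5 − 35·sin36°·16.1 − 20·20.6 − 707.1 − 748.9 = 0 → C_y = 2199.22/20.5 = 107.279 ≈ 107.3 kip.
ΣF_y = 0: A_y + 107.279 − 35·sin36° − 20 = 0 → A_y = -66.71 kip.
ΣF_x = 0: A_x + 35·cos36° = 0 → A_x = -28.32 kip.

A_x = -28.32 kip, A_y = -66.71 kip, C_y = 107.3 kip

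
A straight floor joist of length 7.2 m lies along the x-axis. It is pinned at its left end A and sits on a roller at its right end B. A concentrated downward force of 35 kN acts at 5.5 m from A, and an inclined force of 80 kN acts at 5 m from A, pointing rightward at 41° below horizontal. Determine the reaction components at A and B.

A_x = -60.38 kN, A_y = 24.30 kN, B_y = 63.18 kN

ΣM about A: B_y·7.2 − 35·5.5 − 80·sin41°·5 = 0 → B_y = 454.924/7.2 = 63.1839 ≈ 63.18 kN.
ΣF_y = 0: A_y + 63.1839 − 35 − 80·sin41° = 0 → A_y = 24.30 kN.
ΣF_x = 0: A_x + 80·cos41° = 0 → A_x = -60.38 kN.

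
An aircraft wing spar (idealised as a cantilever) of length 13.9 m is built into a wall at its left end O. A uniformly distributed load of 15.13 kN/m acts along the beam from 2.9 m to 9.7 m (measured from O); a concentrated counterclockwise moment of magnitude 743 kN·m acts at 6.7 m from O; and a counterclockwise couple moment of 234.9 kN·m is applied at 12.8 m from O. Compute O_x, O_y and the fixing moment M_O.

O_x = 0, O_y = 102.9 kN, M_O = -329.7 kN·m

Resultant of the distributed load: 15.13 × 6.8 = 102.884 kN at 6.3 m from O.
ΣF_x = 0: O_x = 0.
ΣF_y = 0: O_y − 15.13·6.8 = 0 → O_y = 102.9 kN.
ΣM about O: M_O − (15.13·6.8)·6.3 + 743 + 234.9 = 0 → M_O = -329.7 kN·m.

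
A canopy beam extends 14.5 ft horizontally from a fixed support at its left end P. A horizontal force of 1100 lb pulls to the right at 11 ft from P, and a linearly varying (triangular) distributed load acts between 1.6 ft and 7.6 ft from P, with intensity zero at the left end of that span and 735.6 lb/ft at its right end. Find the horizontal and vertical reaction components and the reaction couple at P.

Resultant of the triangular load: ½ × 735.6 × 6 = 2206.8 lb, acting at 5.6 ft from P (one-third of the span from the peak).
ΣF_x = 0: P_x + 1100 = 0 → P_x = -1100 lb.
ΣF_y = 0: P_y − ½·735.6·6 = 0 → P_y = 2207 lb.
ΣM about P: M_P − (½·735.6·6)·5.6 = 0 → M_P = 12360 lb·ft.

P_x = -1100 lb, P_y = 2207 lb, M_P = 12360 lb·ft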